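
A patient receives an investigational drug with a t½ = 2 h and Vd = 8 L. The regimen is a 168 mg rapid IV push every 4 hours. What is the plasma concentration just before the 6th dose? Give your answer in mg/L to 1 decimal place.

f = (1/2)^(τ/t½) = (1/2)^(4/2) ≈ 0.2500.
C₀ = D/Vd = 168/8 ≈ 21.000 mg/L.
Before the 6th dose, 5 doses have been given. Superposition: Cmin = C₀·(f + f² + … + f^5).
≈ 21.000 × (0.2500 + 0.0625 + 0.0156 + 0.0039 + 0.0010) ≈ 21.000 × 0.3330 ≈ 6.993 mg/L.

7.0 mg/L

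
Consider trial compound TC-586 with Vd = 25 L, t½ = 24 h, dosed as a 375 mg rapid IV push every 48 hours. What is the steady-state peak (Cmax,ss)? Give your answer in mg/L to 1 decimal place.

τ = 48 h = 2 half-lives, so f = (1/2)^2 = 0.25.
Accumulation ratio R = 1/(1 − f) = 1/0.75 = 4/3.
Single-dose peak C₀ = D/Vd = 375/25 = 15 mg/L.
Steady-state peak Cmax,ss = C₀·R = 15 × 4/3 ≈ 20.000 mg/L.

20.0 mg/L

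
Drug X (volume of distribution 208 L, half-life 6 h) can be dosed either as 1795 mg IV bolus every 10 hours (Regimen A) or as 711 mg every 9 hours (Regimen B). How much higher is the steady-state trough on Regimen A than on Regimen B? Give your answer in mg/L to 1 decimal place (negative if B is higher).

Regimen A: f = (1/2)^(10/6) ≈ 0.3150; Cmin,ss = (1795/208)·f/(1−f) ≈ 3.968 mg/L.
Regimen B: f = (1/2)^(9/6) ≈ 0.3536; Cmin,ss = (711/208)·f/(1−f) ≈ 1.870 mg/L.
Difference ≈ 3.968 − 1.870 ≈ 2.098 mg/L.

2.1 mg/L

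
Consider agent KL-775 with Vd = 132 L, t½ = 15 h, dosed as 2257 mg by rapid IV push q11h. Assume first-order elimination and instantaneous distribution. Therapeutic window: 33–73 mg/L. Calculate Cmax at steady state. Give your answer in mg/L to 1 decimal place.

Over one 11-h interval, 11/15 ≈ 0.73333 half-lives elapse, leaving f ≈ 0.6015 of each dose.
At steady state, accumulation factor R = 1/(1 − e^(−kτ)) ≈ 2.5094.
Single-dose peak C₀ = D/Vd = 2257/132 ≈ 17.098 mg/L.
Steady-state peak Cmax,ss = C₀·R ≈ 17.098 × 2.5094 ≈ 42.906 mg/L.
Peak 42.9 mg/L vs MTC 73 mg/L: below toxic threshold.

42.9 mg/L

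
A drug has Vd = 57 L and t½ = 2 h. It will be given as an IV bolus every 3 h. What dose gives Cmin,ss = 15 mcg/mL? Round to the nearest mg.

τ/t½ = 3/2 ≈ 1.5, so f = (1/2)^(3/2) ≈ 0.353553.
Cmin,ss = (D/Vd)·f/(1−f), so D = Cmin,ss·Vd·(1−f)/f.
D = 15 × 57 × (1−f)/f ≈ 15 × 57 × 1.82843 ≈ 1563.31 mg.

1563 mg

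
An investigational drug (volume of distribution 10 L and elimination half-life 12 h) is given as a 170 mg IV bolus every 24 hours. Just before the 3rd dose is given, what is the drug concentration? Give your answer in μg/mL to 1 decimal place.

f = (1/2)^(τ/t½) = (1/2)^(24/12) ≈ 0.2500.
C₀ = D/Vd = 170/10 ≈ 17.000 μg/mL.
Before the 3rd dose, 2 doses have been given. Superposition: Cmin = C₀·(f + f²).
≈ 17.000 × (0.2500 + 0.0625) ≈ 17.000 × 0.3125 ≈ 5.312 μg/mL.

5.3 μg/mL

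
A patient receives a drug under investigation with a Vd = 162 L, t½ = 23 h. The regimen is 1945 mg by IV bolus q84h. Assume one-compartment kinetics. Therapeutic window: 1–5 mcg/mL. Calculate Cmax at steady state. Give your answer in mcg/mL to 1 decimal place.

Over one 84-h interval, 84/23 ≈ 3.6522 half-lives elapse, leaving f ≈ 0.0795 of each dose.
Accumulation ratio R = 1/(1 − f) ≈ 1/0.9205 ≈ 1.0864.
Each bolus raises the concentration by D/Vd = 1945/162 ≈ 12.006 mcg/mL.
Steady-state peak Cmax,ss = C₀·R ≈ 12.006 × 1.0864 ≈ 13.043 mcg/mL.
Peak 13.0 mcg/mL vs MTC 5 mcg/mL: exceeds toxic threshold.

13.0 mcg/mL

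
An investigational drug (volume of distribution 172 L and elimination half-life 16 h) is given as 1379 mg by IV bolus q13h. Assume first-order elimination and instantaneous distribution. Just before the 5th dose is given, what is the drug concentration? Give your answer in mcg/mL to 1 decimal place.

9.5 mcg/mL

f = (1/2)^(τ/t½) = (1/2)^(13/16) ≈ 0.5694.
C₀ = D/Vd = 1379/172 ≈ 8.017 mcg/mL.
Before the 5th dose, 4 doses have been given. Superposition: Cmin = C₀·(f + f² + … + f^4).
≈ 8.017 × (0.5694 + 0.3242 + 0.1846 + 0.1051) ≈ 8.017 × 1.1833 ≈ 9.487 mcg/mL.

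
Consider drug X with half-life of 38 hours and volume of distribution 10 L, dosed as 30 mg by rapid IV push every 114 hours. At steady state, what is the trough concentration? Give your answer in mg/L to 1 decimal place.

τ = 114 h = 3 half-lives, so f = (1/2)^3 = 0.125.
At steady state, R = 1/(1 − 0.125) = 8/7.
Single-dose peak C₀ = D/Vd = 30/10 = 3 mg/L.
Steady-state peak Cmax,ss = C₀·R = 3 × 8/7 ≈ 3.429 mg/L.
Steady-state trough Cmin,ss = Cmax,ss·f ≈ 3.429 × 0.125 ≈ 0.429 mg/L.

0.4 mg/L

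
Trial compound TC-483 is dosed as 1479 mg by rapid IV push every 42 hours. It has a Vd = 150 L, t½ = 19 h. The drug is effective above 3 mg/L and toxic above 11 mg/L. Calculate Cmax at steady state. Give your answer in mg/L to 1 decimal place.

Over one 42-h interval, 42/19 ≈ 2.2105 half-lives elapse, leaving f ≈ 0.2161 of each dose.
Accumulation ratio R = 1/(1 − f) ≈ 1/0.7839 ≈ 1.2757.
Each bolus raises the concentration by D/Vd = 1479/150 ≈ 9.860 mg/L.
Steady-state peak Cmax,ss = C₀·R ≈ 9.860 × 1.2757 ≈ 12.578 mg/L.
Peak 12.6 mg/L vs MTC 11 mg/L: exceeds toxic threshold.

12.6 mg/L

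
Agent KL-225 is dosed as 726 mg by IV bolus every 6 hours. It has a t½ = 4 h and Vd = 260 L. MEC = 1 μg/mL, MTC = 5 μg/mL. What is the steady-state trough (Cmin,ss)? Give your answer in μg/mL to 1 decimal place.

1.5 μg/mL

τ/t½ = 6/4 ≈ 1.5, so fraction remaining f = (1/2)^(6/4) ≈ 0.3536.
Accumulation ratio R = 1/(1 − f) ≈ 1/0.6464 ≈ 1.5470.
Each bolus raises the concentration by D/Vd = 726/260 ≈ 2.792 μg/mL.
Steady-state peak Cmax,ss = C₀·R ≈ 2.792 × 1.5470 ≈ 4.319 μg/mL.
Steady-state trough Cmin,ss = Cmax,ss·f ≈ 4.319 × 0.3536 ≈ 1.527 μg/mL.
Trough 1.5 μg/mL vs MEC 1 μg/mL: adequate.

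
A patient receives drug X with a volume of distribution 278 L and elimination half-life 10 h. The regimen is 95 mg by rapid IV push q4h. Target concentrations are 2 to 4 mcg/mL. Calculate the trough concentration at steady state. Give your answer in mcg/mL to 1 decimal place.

1.1 mcg/mL

k = ln2/t½ = ln2/10 ≈ 0.069315 h⁻¹; fraction remaining f = e^(−kτ) = e^(−0.069315×4) ≈ 0.7579.
Single-dose peak C₀ = D/Vd = 95/278 ≈ 0.342 mcg/mL.
Steady-state trough Cmin,ss = C₀·f/(1−f) ≈ 0.342 × 0.7579/0.2421 ≈ 1.071 mcg/mL.
Trough 1.1 mcg/mL vs MEC 2 mcg/mL: subtherapeutic.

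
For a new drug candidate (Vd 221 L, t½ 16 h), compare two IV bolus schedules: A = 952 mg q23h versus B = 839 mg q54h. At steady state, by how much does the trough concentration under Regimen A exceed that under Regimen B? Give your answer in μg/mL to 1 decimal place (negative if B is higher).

Regimen A: f = (1/2)^(23/16) ≈ 0.3692; Cmin,ss = (952/221)·f/(1−f) ≈ 2.521 μg/mL.
Regimen B: f = (1/2)^(54/16) ≈ 0.0964; Cmin,ss = (839/221)·f/(1−f) ≈ 0.405 μg/mL.
Difference ≈ 2.521 − 0.405 ≈ 2.116 μg/mL.

2.1 μg/mL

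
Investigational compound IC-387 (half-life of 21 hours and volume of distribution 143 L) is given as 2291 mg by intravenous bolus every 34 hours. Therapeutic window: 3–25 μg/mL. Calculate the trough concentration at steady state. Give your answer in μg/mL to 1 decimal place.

k = ln2/t½ = ln2/21 ≈ 0.033007 h⁻¹; fraction remaining f = e^(−kτ) = e^(−0.033007×34) ≈ 0.3256.
Single-dose peak C₀ = D/Vd = 2291/143 ≈ 16.021 μg/mL.
Steady-state trough Cmin,ss = C₀·f/(1−f) ≈ 16.021 × 0.3256/0.6744 ≈ 7.735 μg/mL.
Trough 7.7 μg/mL vs MEC 3 μg/mL: adequate.

7.7 μg/mL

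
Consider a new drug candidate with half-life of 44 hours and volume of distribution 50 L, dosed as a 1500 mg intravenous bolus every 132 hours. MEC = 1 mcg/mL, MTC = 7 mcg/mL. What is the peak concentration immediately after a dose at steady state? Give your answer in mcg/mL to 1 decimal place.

34.3 mcg/mL

τ = 132 h = 3 half-lives, so f = (1/2)^3 = 0.125.
At steady state, R = 1/(1 − 0.125) = 8/7.
Single-dose peak C₀ = D/Vd = 1500/50 = 30 mcg/mL.
Steady-state peak Cmax,ss = C₀·R = 30 × 8/7 ≈ 34.286 mcg/mL.
Peak 34.3 mcg/mL vs MTC 7 mcg/mL: exceeds toxic threshold.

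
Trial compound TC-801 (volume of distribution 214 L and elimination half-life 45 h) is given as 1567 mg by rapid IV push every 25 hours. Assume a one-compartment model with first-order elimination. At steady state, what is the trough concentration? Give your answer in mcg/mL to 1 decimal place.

k = ln2/t½ = ln2/45 ≈ 0.015403 h⁻¹; fraction remaining f = e^(−kτ) = e^(−0.015403×25) ≈ 0.6804.
At steady state, accumulation factor R = 1/(1 − e^(−kτ)) ≈ 3.1289.
Single-dose peak C₀ = D/Vd = 1567/214 ≈ 7.322 mcg/mL.
Steady-state peak Cmax,ss = C₀·R ≈ 7.322 × 3.1289 ≈ 22.910 mcg/mL.
Steady-state trough Cmin,ss = Cmax,ss·f ≈ 22.910 × 0.6804 ≈ 15.588 mcg/mL.

15.6 mcg/mL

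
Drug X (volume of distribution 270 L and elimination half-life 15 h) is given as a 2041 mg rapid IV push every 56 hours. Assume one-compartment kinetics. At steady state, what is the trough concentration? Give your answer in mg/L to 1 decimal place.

k = ln2/t½ = ln2/15 ≈ 0.046210 h⁻¹; fraction remaining f = e^(−kτ) = e^(−0.046210×56) ≈ 0.0752.
Accumulation ratio R = 1/(1 − f) ≈ 1/0.9248 ≈ 1.0813.
Single-dose peak C₀ = D/Vd = 2041/270 ≈ 7.559 mg/L.
Cmax,ss = C₀/(1 − f) ≈ 7.559/0.9248 ≈ 8.174 mg/L.
One interval later, Cmin,ss = Cmax,ss·e^(−kτ) ≈ 8.174 × 0.0752 ≈ 0.615 mg/L.

0.6 mg/L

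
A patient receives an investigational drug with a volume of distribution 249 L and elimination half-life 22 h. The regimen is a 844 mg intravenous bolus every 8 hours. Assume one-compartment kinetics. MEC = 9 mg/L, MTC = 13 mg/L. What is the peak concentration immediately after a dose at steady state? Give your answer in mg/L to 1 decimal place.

Over one 8-h interval, 8/22 ≈ 0.36364 half-lives elapse, leaving f ≈ 0.7772 of each dose.
At steady state, accumulation factor R = 1/(1 − e^(−kτ)) ≈ 4.4883.
Each bolus raises the concentration by D/Vd = 844/249 ≈ 3.390 mg/L.
Steady-state peak Cmax,ss = C₀·R ≈ 3.390 × 4.4883 ≈ 15.215 mg/L.
Peak 15.2 mg/L vs MTC 13 mg/L: exceeds toxic threshold.

15.2 mg/L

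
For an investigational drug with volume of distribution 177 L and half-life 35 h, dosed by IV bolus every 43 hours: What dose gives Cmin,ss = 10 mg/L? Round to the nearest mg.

τ/t½ = 43/35 ≈ 1.2286, so f = (1/2)^(43/35) ≈ 0.426740.
Cmin,ss = (D/Vd)·f/(1−f), so D = Cmin,ss·Vd·(1−f)/f.
D = 10 × 177 × (1−f)/f ≈ 10 × 177 × 1.34335 ≈ 2377.73 mg.

2378 mg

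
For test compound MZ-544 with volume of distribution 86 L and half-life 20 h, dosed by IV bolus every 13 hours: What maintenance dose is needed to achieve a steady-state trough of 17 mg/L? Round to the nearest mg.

τ/t½ = 13/20 ≈ 0.65, so f = (1/2)^(13/20) ≈ 0.637280.
Cmin,ss = (D/Vd)·f/(1−f), so D = Cmin,ss·Vd·(1−f)/f.
D = 17 × 86 × (1−f)/f ≈ 17 × 86 × 0.56917 ≈ 832.13 mg.

832 mg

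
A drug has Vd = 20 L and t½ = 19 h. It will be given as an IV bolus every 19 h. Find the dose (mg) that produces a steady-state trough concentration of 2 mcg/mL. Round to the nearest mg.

τ/t½ = 19/19 ≈ 1, so f = (1/2)^(19/19) ≈ 0.500000.
Cmin,ss = (D/Vd)·f/(1−f), so D = Cmin,ss·Vd·(1−f)/f.
D = 2 × 20 × (1−f)/f ≈ 2 × 20 × 1.00000 ≈ 40.00 mg.

40 mg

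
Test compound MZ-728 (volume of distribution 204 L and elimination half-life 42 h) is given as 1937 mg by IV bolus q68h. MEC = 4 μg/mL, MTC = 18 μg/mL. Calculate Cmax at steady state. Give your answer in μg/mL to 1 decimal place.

14.1 μg/mL

τ/t½ = 68/42 ≈ 1.619, so fraction remaining f = (1/2)^(68/42) ≈ 0.3256.
At steady state, accumulation factor R = 1/(1 − e^(−kτ)) ≈ 1.4828.
Single-dose peak C₀ = D/Vd = 1937/204 ≈ 9.495 μg/mL.
Cmax,ss = C₀/(1 − f) ≈ 9.495/0.6744 ≈ 14.079 μg/mL.
Peak 14.1 μg/mL vs MTC 18 μg/mL: below toxic threshold.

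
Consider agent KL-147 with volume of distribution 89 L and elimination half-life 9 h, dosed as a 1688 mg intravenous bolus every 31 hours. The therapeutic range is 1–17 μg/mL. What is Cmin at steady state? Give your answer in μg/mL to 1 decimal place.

k = ln2/t½ = ln2/9 ≈ 0.077016 h⁻¹; fraction remaining f = e^(−kτ) = e^(−0.077016×31) ≈ 0.0919.
At steady state, accumulation factor R = 1/(1 − e^(−kτ)) ≈ 1.1012.
Single-dose peak C₀ = D/Vd = 1688/89 ≈ 18.966 μg/mL.
Steady-state peak Cmax,ss = C₀·R ≈ 18.966 × 1.1012 ≈ 20.885 μg/mL.
Steady-state trough Cmin,ss = Cmax,ss·f ≈ 20.885 × 0.0919 ≈ 1.919 μg/mL.
Trough 1.9 μg/mL vs MEC 1 μg/mL: adequate.

1.9 μg/mL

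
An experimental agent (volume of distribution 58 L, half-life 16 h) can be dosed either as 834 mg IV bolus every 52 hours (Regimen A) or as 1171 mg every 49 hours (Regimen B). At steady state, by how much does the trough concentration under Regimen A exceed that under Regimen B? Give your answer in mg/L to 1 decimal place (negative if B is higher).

-1.1 mg/L

Regimen A: f = (1/2)^(52/16) ≈ 0.1051; Cmin,ss = (834/58)·f/(1−f) ≈ 1.689 mg/L.
Regimen B: f = (1/2)^(49/16) ≈ 0.1197; Cmin,ss = (1171/58)·f/(1−f) ≈ 2.745 mg/L.
Difference ≈ 1.689 − 2.745 ≈ -1.056 mg/L.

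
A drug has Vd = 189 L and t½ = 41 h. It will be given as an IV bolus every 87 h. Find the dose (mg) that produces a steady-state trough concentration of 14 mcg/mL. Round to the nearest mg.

8872 mg

τ/t½ = 87/41 ≈ 2.122, so f = (1/2)^(87/41) ≈ 0.229736.
Cmin,ss = (D/Vd)·f/(1−f), so D = Cmin,ss·Vd·(1−f)/f.
D = 14 × 189 × (1−f)/f ≈ 14 × 189 × 3.35282 ≈ 8871.56 mg.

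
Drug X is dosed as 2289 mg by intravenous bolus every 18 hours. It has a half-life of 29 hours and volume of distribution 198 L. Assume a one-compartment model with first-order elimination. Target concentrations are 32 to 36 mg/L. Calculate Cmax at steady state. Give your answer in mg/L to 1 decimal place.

33.1 mg/L

τ/t½ = 18/29 ≈ 0.62069, so fraction remaining f = (1/2)^(18/29) ≈ 0.6504.
At steady state, accumulation factor R = 1/(1 − e^(−kτ)) ≈ 2.8604.
Each bolus raises the concentration by D/Vd = 2289/198 ≈ 11.561 mg/L.
Cmax,ss = C₀/(1 − f) ≈ 11.561/0.3496 ≈ 33.069 mg/L.
Peak 33.1 mg/L vs MTC 36 mg/L: below toxic threshold.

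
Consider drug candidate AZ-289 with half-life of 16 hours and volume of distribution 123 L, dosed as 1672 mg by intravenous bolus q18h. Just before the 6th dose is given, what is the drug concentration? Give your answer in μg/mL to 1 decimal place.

f = (1/2)^(τ/t½) = (1/2)^(18/16) ≈ 0.4585.
C₀ = D/Vd = 1672/123 ≈ 13.593 μg/mL.
Before the 6th dose, 5 doses have been given. Superposition: Cmin = C₀·(f + f² + … + f^5).
≈ 13.593 × (0.4585 + 0.2102 + 0.0964 + 0.0442 + 0.0203) ≈ 13.593 × 0.8296 ≈ 11.277 μg/mL.

11.3 μg/mL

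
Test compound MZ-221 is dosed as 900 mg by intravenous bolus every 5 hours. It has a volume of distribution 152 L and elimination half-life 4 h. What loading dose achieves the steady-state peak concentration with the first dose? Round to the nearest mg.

f = (1/2)^(5/4) ≈ 0.420448; accumulation ratio R = 1/(1−f) ≈ 1.72547.
Loading dose to hit Cmax,ss on first dose: D_load = D_maint·R ≈ 900 × 1.72547 ≈ 1552.92 mg.

1553 mg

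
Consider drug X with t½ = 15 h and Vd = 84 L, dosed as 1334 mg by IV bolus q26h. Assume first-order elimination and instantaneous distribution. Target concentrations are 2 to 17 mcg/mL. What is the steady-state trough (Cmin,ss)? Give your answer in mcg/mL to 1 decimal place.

6.8 mcg/mL

k = ln2/t½ = ln2/15 ≈ 0.046210 h⁻¹; fraction remaining f = e^(−kτ) = e^(−0.046210×26) ≈ 0.3008.
Single-dose peak C₀ = D/Vd = 1334/84 ≈ 15.881 mcg/mL.
Steady-state trough Cmin,ss = C₀·f/(1−f) ≈ 15.881 × 0.3008/0.6992 ≈ 6.832 mcg/mL.
Trough 6.8 mcg/mL vs MEC 2 mcg/mL: adequate.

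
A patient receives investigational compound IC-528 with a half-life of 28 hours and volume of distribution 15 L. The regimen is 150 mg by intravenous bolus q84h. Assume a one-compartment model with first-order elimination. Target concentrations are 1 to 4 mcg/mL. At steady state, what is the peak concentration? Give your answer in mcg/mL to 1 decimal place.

The dosing interval is 3 half-lives, so f = 2^(−3) = 0.125.
Accumulation ratio R = 1/(1 − f) = 1/0.875 = 8/7.
Single-dose peak C₀ = D/Vd = 150/15 = 10 mcg/mL.
Steady-state peak Cmax,ss = C₀·R = 10 × 8/7 ≈ 11.429 mcg/mL.
Peak 11.4 mcg/mL vs MTC 4 mcg/mL: exceeds toxic threshold.

11.4 mcg/mL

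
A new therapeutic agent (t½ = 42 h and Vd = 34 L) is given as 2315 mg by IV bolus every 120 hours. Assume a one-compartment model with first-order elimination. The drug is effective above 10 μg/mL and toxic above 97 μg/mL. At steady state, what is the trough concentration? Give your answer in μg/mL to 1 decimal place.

k = ln2/t½ = ln2/42 ≈ 0.016504 h⁻¹; fraction remaining f = e^(−kτ) = e^(−0.016504×120) ≈ 0.1380.
Single-dose peak C₀ = D/Vd = 2315/34 ≈ 68.088 μg/mL.
Steady-state trough Cmin,ss = C₀·f/(1−f) ≈ 68.088 × 0.1380/0.8620 ≈ 10.900 μg/mL.
Trough 10.9 μg/mL vs MEC 10 μg/mL: adequate.

10.9 μg/mL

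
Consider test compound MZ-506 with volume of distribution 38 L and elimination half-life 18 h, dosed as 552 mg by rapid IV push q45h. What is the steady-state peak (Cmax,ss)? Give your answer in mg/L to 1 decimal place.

k = ln2/t½ = ln2/18 ≈ 0.038508 h⁻¹; fraction remaining f = e^(−kτ) = e^(−0.038508×45) ≈ 0.1768.
At steady state, accumulation factor R = 1/(1 − e^(−kτ)) ≈ 1.2148.
Each bolus raises the concentration by D/Vd = 552/38 ≈ 14.526 mg/L.
Steady-state peak Cmax,ss = C₀·R ≈ 14.526 × 1.2148 ≈ 17.646 mg/L.

17.6 mg/L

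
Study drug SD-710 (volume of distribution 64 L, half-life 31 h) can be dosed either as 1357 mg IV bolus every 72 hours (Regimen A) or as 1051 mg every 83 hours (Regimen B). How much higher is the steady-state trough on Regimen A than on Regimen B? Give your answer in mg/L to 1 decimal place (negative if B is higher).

2.3 mg/L

Regimen A: f = (1/2)^(72/31) ≈ 0.1999; Cmin,ss = (1357/64)·f/(1−f) ≈ 5.297 mg/L.
Regimen B: f = (1/2)^(83/31) ≈ 0.1563; Cmin,ss = (1051/64)·f/(1−f) ≈ 3.042 mg/L.
Difference ≈ 5.297 − 3.042 ≈ 2.255 mg/L.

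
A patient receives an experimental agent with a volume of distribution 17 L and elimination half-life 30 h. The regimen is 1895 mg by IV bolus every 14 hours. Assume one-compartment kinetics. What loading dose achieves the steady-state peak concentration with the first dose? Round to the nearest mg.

6857 mg

f = (1/2)^(14/30) ≈ 0.723635; accumulation ratio R = 1/(1−f) ≈ 3.61840.
Loading dose to hit Cmax,ss on first dose: D_load = D_maint·R ≈ 1895 × 3.61840 ≈ 6856.87 mg.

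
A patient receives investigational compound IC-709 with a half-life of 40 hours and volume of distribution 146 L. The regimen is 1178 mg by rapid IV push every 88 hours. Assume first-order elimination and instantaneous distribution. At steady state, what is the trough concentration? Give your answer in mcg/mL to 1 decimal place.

Over one 88-h interval, 88/40 ≈ 2.2 half-lives elapse, leaving f ≈ 0.2176 of each dose.
Accumulation ratio R = 1/(1 − f) ≈ 1/0.7824 ≈ 1.2781.
Single-dose peak C₀ = D/Vd = 1178/146 ≈ 8.068 mcg/mL.
Steady-state peak Cmax,ss = C₀·R ≈ 8.068 × 1.2781 ≈ 10.312 mcg/mL.
One interval later, Cmin,ss = Cmax,ss·e^(−kτ) ≈ 10.312 × 0.2176 ≈ 2.244 mcg/mL.

2.2 mcg/mL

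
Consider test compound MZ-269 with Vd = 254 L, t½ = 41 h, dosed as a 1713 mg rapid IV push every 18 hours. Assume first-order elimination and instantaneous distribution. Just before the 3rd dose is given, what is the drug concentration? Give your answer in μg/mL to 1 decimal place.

8.6 μg/mL

f = (1/2)^(τ/t½) = (1/2)^(18/41) ≈ 0.7376.
C₀ = D/Vd = 1713/254 ≈ 6.744 μg/mL.
Before the 3rd dose, 2 doses have been given. Superposition: Cmin = C₀·(f + f²).
≈ 6.744 × (0.7376 + 0.5441) ≈ 6.744 × 1.2817 ≈ 8.644 μg/mL.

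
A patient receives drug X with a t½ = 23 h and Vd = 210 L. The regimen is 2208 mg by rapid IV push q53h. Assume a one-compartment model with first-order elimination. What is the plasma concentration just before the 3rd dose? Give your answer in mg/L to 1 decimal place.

f = (1/2)^(τ/t½) = (1/2)^(53/23) ≈ 0.2025.
C₀ = D/Vd = 2208/210 ≈ 10.514 mg/L.
Before the 3rd dose, 2 doses have been given. Superposition: Cmin = C₀·(f + f²).
≈ 10.514 × (0.2025 + 0.0410) ≈ 10.514 × 0.2435 ≈ 2.560 mg/L.

2.6 mg/L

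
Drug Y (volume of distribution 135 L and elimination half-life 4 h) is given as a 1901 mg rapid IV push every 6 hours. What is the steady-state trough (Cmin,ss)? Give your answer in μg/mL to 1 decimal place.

7.7 μg/mL

τ/t½ = 6/4 ≈ 1.5, so fraction remaining f = (1/2)^(6/4) ≈ 0.3536.
At steady state, accumulation factor R = 1/(1 − e^(−kτ)) ≈ 1.5470.
Each bolus raises the concentration by D/Vd = 1901/135 ≈ 14.081 μg/mL.
Cmax,ss = C₀/(1 − f) ≈ 14.081/0.6464 ≈ 21.784 μg/mL.
One interval later, Cmin,ss = Cmax,ss·e^(−kτ) ≈ 21.784 × 0.3536 ≈ 7.703 μg/mL.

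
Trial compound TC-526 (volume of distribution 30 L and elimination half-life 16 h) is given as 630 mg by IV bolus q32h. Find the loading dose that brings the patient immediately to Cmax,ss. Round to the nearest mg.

840 mg

f = (1/2)^(32/16) ≈ 0.250000; accumulation ratio R = 1/(1−f) ≈ 1.33333.
Loading dose to hit Cmax,ss on first dose: D_load = D_maint·R ≈ 630 × 1.33333 ≈ 840.00 mg.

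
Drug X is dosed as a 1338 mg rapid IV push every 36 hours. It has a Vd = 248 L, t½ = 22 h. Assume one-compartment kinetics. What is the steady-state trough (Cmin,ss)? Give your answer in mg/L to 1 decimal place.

2.6 mg/L

k = ln2/t½ = ln2/22 ≈ 0.031507 h⁻¹; fraction remaining f = e^(−kτ) = e^(−0.031507×36) ≈ 0.3217.
At steady state, accumulation factor R = 1/(1 − e^(−kτ)) ≈ 1.4743.
Each bolus raises the concentration by D/Vd = 1338/248 ≈ 5.395 mg/L.
Cmax,ss = C₀/(1 − f) ≈ 5.395/0.6783 ≈ 7.954 mg/L.
One interval later, Cmin,ss = Cmax,ss·e^(−kτ) ≈ 7.954 × 0.3217 ≈ 2.559 mg/L.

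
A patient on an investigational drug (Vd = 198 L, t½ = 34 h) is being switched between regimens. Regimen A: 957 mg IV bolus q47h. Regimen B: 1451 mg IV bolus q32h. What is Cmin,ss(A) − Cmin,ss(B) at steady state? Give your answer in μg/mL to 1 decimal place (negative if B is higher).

-5.0 μg/mL

Regimen A: f = (1/2)^(47/34) ≈ 0.3836; Cmin,ss = (957/198)·f/(1−f) ≈ 3.008 μg/mL.
Regimen B: f = (1/2)^(32/34) ≈ 0.5208; Cmin,ss = (1451/198)·f/(1−f) ≈ 7.964 μg/mL.
Difference ≈ 3.008 − 7.964 ≈ -4.956 μg/mL.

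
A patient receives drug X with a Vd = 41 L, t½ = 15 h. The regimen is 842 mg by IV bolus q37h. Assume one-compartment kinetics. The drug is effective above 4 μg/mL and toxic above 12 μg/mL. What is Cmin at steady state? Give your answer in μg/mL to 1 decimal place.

4.5 μg/mL

k = ln2/t½ = ln2/15 ≈ 0.046210 h⁻¹; fraction remaining f = e^(−kτ) = e^(−0.046210×37) ≈ 0.1809.
At steady state, accumulation factor R = 1/(1 − e^(−kτ)) ≈ 1.2209.
Each bolus raises the concentration by D/Vd = 842/41 ≈ 20.537 μg/mL.
Steady-state peak Cmax,ss = C₀·R ≈ 20.537 × 1.2209 ≈ 25.074 μg/mL.
One interval later, Cmin,ss = Cmax,ss·e^(−kτ) ≈ 25.074 × 0.1809 ≈ 4.536 μg/mL.
Trough 4.5 μg/mL vs MEC 4 μg/mL: adequate.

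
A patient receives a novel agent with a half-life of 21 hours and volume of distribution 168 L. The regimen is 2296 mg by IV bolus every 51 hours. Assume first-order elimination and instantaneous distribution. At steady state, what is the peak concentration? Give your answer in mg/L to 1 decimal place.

k = ln2/t½ = ln2/21 ≈ 0.033007 h⁻¹; fraction remaining f = e^(−kτ) = e^(−0.033007×51) ≈ 0.1857.
Accumulation ratio R = 1/(1 − f) ≈ 1/0.8143 ≈ 1.2280.
Single-dose peak C₀ = D/Vd = 2296/168 ≈ 13.667 mg/L.
Steady-state peak Cmax,ss = C₀·R ≈ 13.667 × 1.2280 ≈ 16.783 mg/L.

16.8 mg/L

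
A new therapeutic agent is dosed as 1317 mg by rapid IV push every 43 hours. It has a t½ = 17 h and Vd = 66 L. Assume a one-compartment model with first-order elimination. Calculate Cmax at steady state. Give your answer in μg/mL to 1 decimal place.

24.1 μg/mL

Over one 43-h interval, 43/17 ≈ 2.5294 half-lives elapse, leaving f ≈ 0.1732 of each dose.
At steady state, accumulation factor R = 1/(1 − e^(−kτ)) ≈ 1.2095.
Single-dose peak C₀ = D/Vd = 1317/66 ≈ 19.955 μg/mL.
Steady-state peak Cmax,ss = C₀·R ≈ 19.955 × 1.2095 ≈ 24.136 μg/mL.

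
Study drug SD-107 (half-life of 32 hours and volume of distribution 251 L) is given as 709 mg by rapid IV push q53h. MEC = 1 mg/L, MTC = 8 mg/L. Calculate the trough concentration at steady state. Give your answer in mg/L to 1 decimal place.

1.3 mg/L

τ/t½ = 53/32 ≈ 1.6562, so fraction remaining f = (1/2)^(53/32) ≈ 0.3173.
Accumulation ratio R = 1/(1 − f) ≈ 1/0.6827 ≈ 1.4648.
Each bolus raises the concentration by D/Vd = 709/251 ≈ 2.825 mg/L.
Steady-state peak Cmax,ss = C₀·R ≈ 2.825 × 1.4648 ≈ 4.138 mg/L.
Steady-state trough Cmin,ss = Cmax,ss·f ≈ 4.138 × 0.3173 ≈ 1.313 mg/L.
Trough 1.3 mg/L vs MEC 1 mg/L: adequate.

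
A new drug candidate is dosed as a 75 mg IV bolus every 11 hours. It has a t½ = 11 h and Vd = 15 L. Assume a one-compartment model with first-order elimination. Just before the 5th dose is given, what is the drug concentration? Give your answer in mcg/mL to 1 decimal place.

4.7 mcg/mL

f = (1/2)^(τ/t½) = (1/2)^(11/11) ≈ 0.5000.
C₀ = D/Vd = 75/15 ≈ 5.000 mcg/mL.
Before the 5th dose, 4 doses have been given. Superposition: Cmin = C₀·(f + f² + … + f^4).
≈ 5.000 × (0.5000 + 0.2500 + 0.1250 + 0.0625) ≈ 5.000 × 0.9375 ≈ 4.688 mcg/mL.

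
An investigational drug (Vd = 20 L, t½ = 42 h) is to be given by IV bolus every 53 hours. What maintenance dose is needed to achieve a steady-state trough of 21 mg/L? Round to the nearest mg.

τ/t½ = 53/42 ≈ 1.2619, so f = (1/2)^(53/42) ≈ 0.416993.
Cmin,ss = (D/Vd)·f/(1−f), so D = Cmin,ss·Vd·(1−f)/f.
D = 21 × 20 × (1−f)/f ≈ 21 × 20 × 1.39812 ≈ 587.21 mg.

587 mg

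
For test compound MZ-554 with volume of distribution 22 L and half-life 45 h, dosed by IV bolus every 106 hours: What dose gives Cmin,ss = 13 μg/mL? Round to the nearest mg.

1178 mg

τ/t½ = 106/45 ≈ 2.3556, so f = (1/2)^(106/45) ≈ 0.195392.
Cmin,ss = (D/Vd)·f/(1−f), so D = Cmin,ss·Vd·(1−f)/f.
D = 13 × 22 × (1−f)/f ≈ 13 × 22 × 4.11792 ≈ 1177.73 mg.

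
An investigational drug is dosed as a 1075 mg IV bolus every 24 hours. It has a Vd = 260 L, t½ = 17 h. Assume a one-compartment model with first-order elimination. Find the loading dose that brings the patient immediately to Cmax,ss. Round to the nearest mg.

1722 mg

f = (1/2)^(24/17) ≈ 0.375852; accumulation ratio R = 1/(1−f) ≈ 1.60218.
Loading dose to hit Cmax,ss on first dose: D_load = D_maint·R ≈ 1075 × 1.60218 ≈ 1722.34 mg.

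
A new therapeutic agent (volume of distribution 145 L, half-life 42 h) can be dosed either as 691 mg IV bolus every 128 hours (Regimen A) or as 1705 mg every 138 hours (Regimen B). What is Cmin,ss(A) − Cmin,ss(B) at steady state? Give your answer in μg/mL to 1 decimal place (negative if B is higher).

Regimen A: f = (1/2)^(128/42) ≈ 0.1209; Cmin,ss = (691/145)·f/(1−f) ≈ 0.655 μg/mL.
Regimen B: f = (1/2)^(138/42) ≈ 0.1025; Cmin,ss = (1705/145)·f/(1−f) ≈ 1.343 μg/mL.
Difference ≈ 0.655 − 1.343 ≈ -0.688 μg/mL.

-0.7 μg/mL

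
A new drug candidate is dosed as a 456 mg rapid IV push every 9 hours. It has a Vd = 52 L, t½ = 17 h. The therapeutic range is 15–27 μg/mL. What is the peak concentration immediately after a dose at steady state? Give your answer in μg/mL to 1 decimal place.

28.5 μg/mL

Over one 9-h interval, 9/17 ≈ 0.52941 half-lives elapse, leaving f ≈ 0.6928 of each dose.
At steady state, accumulation factor R = 1/(1 − e^(−kτ)) ≈ 3.2552.
Single-dose peak C₀ = D/Vd = 456/52 ≈ 8.769 μg/mL.
Steady-state peak Cmax,ss = C₀·R ≈ 8.769 × 3.2552 ≈ 28.545 μg/mL.
Peak 28.5 μg/mL vs MTC 27 μg/mL: exceeds toxic threshold.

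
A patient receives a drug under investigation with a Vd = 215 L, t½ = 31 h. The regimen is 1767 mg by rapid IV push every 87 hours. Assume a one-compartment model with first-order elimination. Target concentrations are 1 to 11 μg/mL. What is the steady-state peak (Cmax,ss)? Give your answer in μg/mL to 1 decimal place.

k = ln2/t½ = ln2/31 ≈ 0.022360 h⁻¹; fraction remaining f = e^(−kτ) = e^(−0.022360×87) ≈ 0.1429.
At steady state, accumulation factor R = 1/(1 − e^(−kτ)) ≈ 1.1667.
Single-dose peak C₀ = D/Vd = 1767/215 ≈ 8.219 μg/mL.
Cmax,ss = C₀/(1 − f) ≈ 8.219/0.8571 ≈ 9.589 μg/mL.
Peak 9.6 μg/mL vs MTC 11 μg/mL: below toxic threshold.

9.6 μg/mL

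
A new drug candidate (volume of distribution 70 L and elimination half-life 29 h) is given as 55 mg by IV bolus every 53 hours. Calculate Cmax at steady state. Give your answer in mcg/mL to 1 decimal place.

1.1 mcg/mL

Over one 53-h interval, 53/29 ≈ 1.8276 half-lives elapse, leaving f ≈ 0.2817 of each dose.
Accumulation ratio R = 1/(1 − f) ≈ 1/0.7183 ≈ 1.3922.
Each bolus raises the concentration by D/Vd = 55/70 ≈ 0.786 mcg/mL.
Steady-state peak Cmax,ss = C₀·R ≈ 0.786 × 1.3922 ≈ 1.094 mcg/mL.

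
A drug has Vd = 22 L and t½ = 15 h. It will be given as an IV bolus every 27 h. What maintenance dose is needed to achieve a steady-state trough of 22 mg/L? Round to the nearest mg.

1201 mg

τ/t½ = 27/15 ≈ 1.8, so f = (1/2)^(27/15) ≈ 0.287175.
Cmin,ss = (D/Vd)·f/(1−f), so D = Cmin,ss·Vd·(1−f)/f.
D = 22 × 22 × (1−f)/f ≈ 22 × 22 × 2.48220 ≈ 1201.38 mg.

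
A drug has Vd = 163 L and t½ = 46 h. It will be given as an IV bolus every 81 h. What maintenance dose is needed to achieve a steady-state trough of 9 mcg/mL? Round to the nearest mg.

3505 mg

τ/t½ = 81/46 ≈ 1.7609, so f = (1/2)^(81/46) ≈ 0.295070.
Cmin,ss = (D/Vd)·f/(1−f), so D = Cmin,ss·Vd·(1−f)/f.
D = 9 × 163 × (1−f)/f ≈ 9 × 163 × 2.38903 ≈ 3504.71 mg.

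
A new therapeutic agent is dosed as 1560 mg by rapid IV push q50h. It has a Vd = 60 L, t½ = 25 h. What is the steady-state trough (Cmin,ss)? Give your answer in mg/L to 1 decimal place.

8.7 mg/L

The dosing interval is 2 half-lives, so f = 2^(−2) = 0.25.
At steady state, R = 1/(1 − 0.25) = 4/3.
Single-dose peak C₀ = D/Vd = 1560/60 = 26 mg/L.
Steady-state peak Cmax,ss = C₀·R = 26 × 4/3 ≈ 34.667 mg/L.
Steady-state trough Cmin,ss = Cmax,ss·f ≈ 34.667 × 0.25 ≈ 8.667 mg/L.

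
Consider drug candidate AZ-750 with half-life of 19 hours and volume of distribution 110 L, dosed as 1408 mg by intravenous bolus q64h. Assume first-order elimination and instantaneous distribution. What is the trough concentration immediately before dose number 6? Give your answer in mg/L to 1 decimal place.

1.4 mg/L

f = (1/2)^(τ/t½) = (1/2)^(64/19) ≈ 0.0968.
C₀ = D/Vd = 1408/110 ≈ 12.800 mg/L.
Before the 6th dose, 5 doses have been given. Superposition: Cmin = C₀·(f + f² + … + f^5).
≈ 12.800 × (0.0968 + 0.0094 + 0.0009 + 0.0001 + 0.0000) ≈ 12.800 × 0.1072 ≈ 1.372 mg/L.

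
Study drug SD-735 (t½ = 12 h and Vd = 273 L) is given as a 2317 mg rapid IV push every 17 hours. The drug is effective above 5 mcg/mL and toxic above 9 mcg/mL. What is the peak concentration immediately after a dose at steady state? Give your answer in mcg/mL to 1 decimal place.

13.6 mcg/mL

τ/t½ = 17/12 ≈ 1.4167, so fraction remaining f = (1/2)^(17/12) ≈ 0.3746.
Accumulation ratio R = 1/(1 − f) ≈ 1/0.6254 ≈ 1.5990.
Each bolus raises the concentration by D/Vd = 2317/273 ≈ 8.487 mcg/mL.
Steady-state peak Cmax,ss = C₀·R ≈ 8.487 × 1.5990 ≈ 13.571 mcg/mL.
Peak 13.6 mcg/mL vs MTC 9 mcg/mL: exceeds toxic threshold.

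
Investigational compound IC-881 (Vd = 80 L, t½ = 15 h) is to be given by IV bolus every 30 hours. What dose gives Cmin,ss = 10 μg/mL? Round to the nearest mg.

2400 mg

τ/t½ = 30/15 ≈ 2, so f = (1/2)^(30/15) ≈ 0.250000.
Cmin,ss = (D/Vd)·f/(1−f), so D = Cmin,ss·Vd·(1−f)/f.
D = 10 × 80 × (1−f)/f ≈ 10 × 80 × 3.00000 ≈ 2400.00 mg.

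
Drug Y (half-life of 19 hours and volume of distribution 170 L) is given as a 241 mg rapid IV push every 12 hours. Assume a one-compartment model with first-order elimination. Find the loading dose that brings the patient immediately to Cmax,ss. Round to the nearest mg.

680 mg

f = (1/2)^(12/19) ≈ 0.645470; accumulation ratio R = 1/(1−f) ≈ 2.82064.
Loading dose to hit Cmax,ss on first dose: D_load = D_maint·R ≈ 241 × 2.82064 ≈ 679.77 mg.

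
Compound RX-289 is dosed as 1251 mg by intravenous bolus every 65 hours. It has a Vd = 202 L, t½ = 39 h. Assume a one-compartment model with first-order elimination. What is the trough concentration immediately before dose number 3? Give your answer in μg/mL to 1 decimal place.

f = (1/2)^(τ/t½) = (1/2)^(65/39) ≈ 0.3150.
C₀ = D/Vd = 1251/202 ≈ 6.193 μg/mL.
Before the 3rd dose, 2 doses have been given. Superposition: Cmin = C₀·(f + f²).
≈ 6.193 × (0.3150 + 0.0992) ≈ 6.193 × 0.4142 ≈ 2.565 μg/mL.

2.6 μg/mL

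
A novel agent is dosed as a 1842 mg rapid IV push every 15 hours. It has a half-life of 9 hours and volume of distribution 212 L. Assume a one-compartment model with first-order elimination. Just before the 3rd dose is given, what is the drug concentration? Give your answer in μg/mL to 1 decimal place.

3.6 μg/mL

f = (1/2)^(τ/t½) = (1/2)^(15/9) ≈ 0.3150.
C₀ = D/Vd = 1842/212 ≈ 8.689 μg/mL.
Before the 3rd dose, 2 doses have been given. Superposition: Cmin = C₀·(f + f²).
≈ 8.689 × (0.3150 + 0.0992) ≈ 8.689 × 0.4142 ≈ 3.599 μg/mL.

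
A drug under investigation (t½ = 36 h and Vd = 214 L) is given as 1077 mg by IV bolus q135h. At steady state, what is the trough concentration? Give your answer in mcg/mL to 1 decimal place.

0.4 mcg/mL

τ/t½ = 135/36 ≈ 3.75, so fraction remaining f = (1/2)^(135/36) ≈ 0.0743.
Each bolus raises the concentration by D/Vd = 1077/214 ≈ 5.033 mcg/mL.
Steady-state trough Cmin,ss = C₀·f/(1−f) ≈ 5.033 × 0.0743/0.9257 ≈ 0.404 mcg/mL.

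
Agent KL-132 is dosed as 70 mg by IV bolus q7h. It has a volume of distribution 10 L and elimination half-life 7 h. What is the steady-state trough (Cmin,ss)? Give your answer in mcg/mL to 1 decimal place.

7.0 mcg/mL

The dosing interval is 1 half-life, so f = 2^(−1) = 0.5.
Accumulation ratio R = 1/(1 − f) = 1/0.5 = 2/1.
Single-dose peak C₀ = D/Vd = 70/10 = 7 mcg/mL.
Steady-state peak Cmax,ss = C₀·R = 7 × 2/1 ≈ 14.000 mcg/mL.
Steady-state trough Cmin,ss = Cmax,ss·f ≈ 14.000 × 0.5 ≈ 7.000 mcg/mL.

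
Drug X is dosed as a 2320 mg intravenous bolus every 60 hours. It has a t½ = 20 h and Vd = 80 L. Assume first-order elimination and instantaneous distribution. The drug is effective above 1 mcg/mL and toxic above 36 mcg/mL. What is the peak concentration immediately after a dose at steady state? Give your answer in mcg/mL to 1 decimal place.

33.1 mcg/mL

The dosing interval is 3 half-lives, so f = 2^(−3) = 0.125.
At steady state, R = 1/(1 − 0.125) = 8/7.
Single-dose peak C₀ = D/Vd = 2320/80 = 29 mcg/mL.
Steady-state peak Cmax,ss = C₀·R = 29 × 8/7 ≈ 33.143 mcg/mL.
Peak 33.1 mcg/mL vs MTC 36 mcg/mL: below toxic threshold.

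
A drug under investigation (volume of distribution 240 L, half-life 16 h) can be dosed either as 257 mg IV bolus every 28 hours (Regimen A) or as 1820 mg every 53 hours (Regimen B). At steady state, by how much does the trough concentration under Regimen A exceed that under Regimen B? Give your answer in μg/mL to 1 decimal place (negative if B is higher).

-0.4 μg/mL

Regimen A: f = (1/2)^(28/16) ≈ 0.2973; Cmin,ss = (257/240)·f/(1−f) ≈ 0.453 μg/mL.
Regimen B: f = (1/2)^(53/16) ≈ 0.1007; Cmin,ss = (1820/240)·f/(1−f) ≈ 0.849 μg/mL.
Difference ≈ 0.453 − 0.849 ≈ -0.396 μg/mL.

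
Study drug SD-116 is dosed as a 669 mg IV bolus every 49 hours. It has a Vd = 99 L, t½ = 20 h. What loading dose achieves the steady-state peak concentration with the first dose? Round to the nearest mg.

819 mg

f = (1/2)^(49/20) ≈ 0.183011; accumulation ratio R = 1/(1−f) ≈ 1.22401.
Loading dose to hit Cmax,ss on first dose: D_load = D_maint·R ≈ 669 × 1.22401 ≈ 818.86 mg.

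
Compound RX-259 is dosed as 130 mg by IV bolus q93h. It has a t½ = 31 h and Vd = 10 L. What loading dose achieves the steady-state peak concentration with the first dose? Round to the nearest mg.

f = (1/2)^(93/31) ≈ 0.125000; accumulation ratio R = 1/(1−f) ≈ 1.14286.
Loading dose to hit Cmax,ss on first dose: D_load = D_maint·R ≈ 130 × 1.14286 ≈ 148.57 mg.

149 mg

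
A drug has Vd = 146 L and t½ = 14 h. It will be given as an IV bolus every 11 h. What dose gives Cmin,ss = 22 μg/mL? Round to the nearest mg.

τ/t½ = 11/14 ≈ 0.78571, so f = (1/2)^(11/14) ≈ 0.580065.
Cmin,ss = (D/Vd)·f/(1−f), so D = Cmin,ss·Vd·(1−f)/f.
D = 22 × 146 × (1−f)/f ≈ 22 × 146 × 0.72394 ≈ 2325.30 mg.

2325 mg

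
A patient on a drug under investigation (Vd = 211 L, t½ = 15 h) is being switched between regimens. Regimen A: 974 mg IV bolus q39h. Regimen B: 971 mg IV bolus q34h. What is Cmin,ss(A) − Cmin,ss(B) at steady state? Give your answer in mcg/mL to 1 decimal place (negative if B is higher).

-0.3 mcg/mL

Regimen A: f = (1/2)^(39/15) ≈ 0.1649; Cmin,ss = (974/211)·f/(1−f) ≈ 0.912 mcg/mL.
Regimen B: f = (1/2)^(34/15) ≈ 0.2078; Cmin,ss = (971/211)·f/(1−f) ≈ 1.207 mcg/mL.
Difference ≈ 0.912 − 1.207 ≈ -0.295 mcg/mL.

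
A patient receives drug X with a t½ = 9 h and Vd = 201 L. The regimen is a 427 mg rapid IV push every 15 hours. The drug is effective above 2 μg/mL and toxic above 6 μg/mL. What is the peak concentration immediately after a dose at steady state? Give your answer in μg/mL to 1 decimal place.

3.1 μg/mL

τ/t½ = 15/9 ≈ 1.6667, so fraction remaining f = (1/2)^(15/9) ≈ 0.3150.
At steady state, accumulation factor R = 1/(1 − e^(−kτ)) ≈ 1.4599.
Single-dose peak C₀ = D/Vd = 427/201 ≈ 2.124 μg/mL.
Steady-state peak Cmax,ss = C₀·R ≈ 2.124 × 1.4599 ≈ 3.101 μg/mL.
Peak 3.1 μg/mL vs MTC 6 μg/mL: below toxic threshold.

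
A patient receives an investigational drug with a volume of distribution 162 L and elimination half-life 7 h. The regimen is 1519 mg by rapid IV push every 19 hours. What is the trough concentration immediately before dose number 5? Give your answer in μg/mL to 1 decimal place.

1.7 μg/mL

f = (1/2)^(τ/t½) = (1/2)^(19/7) ≈ 0.1524.
C₀ = D/Vd = 1519/162 ≈ 9.377 μg/mL.
Before the 5th dose, 4 doses have been given. Superposition: Cmin = C₀·(f + f² + … + f^4).
≈ 9.377 × (0.1524 + 0.0232 + 0.0035 + 0.0005) ≈ 9.377 × 0.1796 ≈ 1.684 μg/mL.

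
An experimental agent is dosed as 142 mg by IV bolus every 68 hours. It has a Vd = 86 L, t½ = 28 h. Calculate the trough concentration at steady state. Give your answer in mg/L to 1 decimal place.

τ/t½ = 68/28 ≈ 2.4286, so fraction remaining f = (1/2)^(68/28) ≈ 0.1857.
Accumulation ratio R = 1/(1 − f) ≈ 1/0.8143 ≈ 1.2280.
Single-dose peak C₀ = D/Vd = 142/86 ≈ 1.651 mg/L.
Cmax,ss = C₀/(1 − f) ≈ 1.651/0.8143 ≈ 2.028 mg/L.
One interval later, Cmin,ss = Cmax,ss·e^(−kτ) ≈ 2.028 × 0.1857 ≈ 0.377 mg/L.

0.4 mg/L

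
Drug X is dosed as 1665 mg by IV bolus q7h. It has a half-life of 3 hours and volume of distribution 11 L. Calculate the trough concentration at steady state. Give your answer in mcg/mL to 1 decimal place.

k = ln2/t½ = ln2/3 ≈ 0.231049 h⁻¹; fraction remaining f = e^(−kτ) = e^(−0.231049×7) ≈ 0.1984.
At steady state, accumulation factor R = 1/(1 − e^(−kτ)) ≈ 1.2475.
Each bolus raises the concentration by D/Vd = 1665/11 ≈ 151.364 mcg/mL.
Steady-state peak Cmax,ss = C₀·R ≈ 151.364 × 1.2475 ≈ 188.827 mcg/mL.
Steady-state trough Cmin,ss = Cmax,ss·f ≈ 188.827 × 0.1984 ≈ 37.463 mcg/mL.

37.5 mcg/mL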